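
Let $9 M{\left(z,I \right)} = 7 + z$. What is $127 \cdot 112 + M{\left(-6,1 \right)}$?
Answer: $\frac{128017}{9} \approx 14224.0$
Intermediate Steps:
$M{\left(z,I \right)} = \frac{7}{9} + \frac{z}{9}$ ($M{\left(z,I \right)} = \frac{7 + z}{9} = \frac{7}{9} + \frac{z}{9}$)
$127 \cdot 112 + M{\left(-6,1 \right)} = 127 \cdot 112 + \left(\frac{7}{9} + \frac{1}{9} \left(-6\right)\right) = 14224 + \left(\frac{7}{9} - \frac{2}{3}\right) = 14224 + \frac{1}{9} = \frac{128017}{9}$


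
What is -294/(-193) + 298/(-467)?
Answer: 79784/90131 ≈ 0.88520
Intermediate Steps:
-294/(-193) + 298/(-467) = -294*(-1/193) + 298*(-1/467) = 294/193 - 298/467 = 79784/90131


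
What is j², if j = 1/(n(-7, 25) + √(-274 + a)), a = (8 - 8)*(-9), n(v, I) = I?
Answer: (25 + I*√274)⁻² ≈ 0.0004343 - 0.0010241*I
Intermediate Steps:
a = 0 (a = 0*(-9) = 0)
j = 1/(25 + I*√274) (j = 1/(25 + √(-274 + 0)) = 1/(25 + √(-274)) = 1/(25 + I*√274) ≈ 0.027809 - 0.018413*I)
j² = (25/899 - I*√274/899)²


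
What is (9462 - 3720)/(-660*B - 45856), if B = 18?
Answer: -2871/28868 ≈ -0.099453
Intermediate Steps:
(9462 - 3720)/(-660*B - 45856) = (9462 - 3720)/(-660*18 - 45856) = 5742/(-11880 - 45856) = 5742/(-57736) = 5742*(-1/57736) = -2871/28868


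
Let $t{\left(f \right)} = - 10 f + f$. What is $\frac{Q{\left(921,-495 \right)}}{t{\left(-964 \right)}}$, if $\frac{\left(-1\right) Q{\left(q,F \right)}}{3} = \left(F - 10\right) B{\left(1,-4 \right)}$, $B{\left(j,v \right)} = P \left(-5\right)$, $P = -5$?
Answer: $\frac{12625}{2892} \approx 4.3655$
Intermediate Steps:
$B{\left(j,v \right)} = 25$ ($B{\left(j,v \right)} = \left(-5\right) \left(-5\right) = 25$)
$Q{\left(q,F \right)} = 750 - 75 F$ ($Q{\left(q,F \right)} = - 3 \left(F - 10\right) 25 = - 3 \left(-10 + F\right) 25 = - 3 \left(-250 + 25 F\right) = 750 - 75 F$)
$t{\left(f \right)} = - 9 f$
$\frac{Q{\left(921,-495 \right)}}{t{\left(-964 \right)}} = \frac{750 - -37125}{\left(-9\right) \left(-964\right)} = \frac{750 + 37125}{8676} = 37875 \cdot \frac{1}{8676} = \frac{12625}{2892}$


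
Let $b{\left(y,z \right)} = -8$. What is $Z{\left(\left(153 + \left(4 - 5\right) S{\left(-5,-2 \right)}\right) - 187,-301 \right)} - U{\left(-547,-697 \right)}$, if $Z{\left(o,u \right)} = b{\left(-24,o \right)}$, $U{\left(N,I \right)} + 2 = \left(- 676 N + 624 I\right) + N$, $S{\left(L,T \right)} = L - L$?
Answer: $65697$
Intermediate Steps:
$S{\left(L,T \right)} = 0$
$U{\left(N,I \right)} = -2 - 675 N + 624 I$ ($U{\left(N,I \right)} = -2 + \left(\left(- 676 N + 624 I\right) + N\right) = -2 + \left(- 675 N + 624 I\right) = -2 - 675 N + 624 I$)
$Z{\left(o,u \right)} = -8$
$Z{\left(\left(153 + \left(4 - 5\right) S{\left(-5,-2 \right)}\right) - 187,-301 \right)} - U{\left(-547,-697 \right)} = -8 - \left(-2 - -369225 + 624 \left(-697\right)\right) = -8 - \left(-2 + 369225 - 434928\right) = -8 - -65705 = -8 + 65705 = 65697$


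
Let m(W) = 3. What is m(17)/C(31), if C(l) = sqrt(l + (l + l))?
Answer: sqrt(93)/31 ≈ 0.31109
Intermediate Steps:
C(l) = sqrt(3)*sqrt(l) (C(l) = sqrt(l + 2*l) = sqrt(3*l) = sqrt(3)*sqrt(l))
m(17)/C(31) = 3/((sqrt(3)*sqrt(31))) = 3/(sqrt(93)) = 3*(sqrt(93)/93) = sqrt(93)/31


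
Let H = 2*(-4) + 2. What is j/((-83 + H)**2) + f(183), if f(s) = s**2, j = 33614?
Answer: 265299983/7921 ≈ 33493.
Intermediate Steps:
H = -6 (H = -8 + 2 = -6)
j/((-83 + H)**2) + f(183) = 33614/((-83 - 6)**2) + 183**2 = 33614/((-89)**2) + 33489 = 33614/7921 + 33489 = 265299983/7921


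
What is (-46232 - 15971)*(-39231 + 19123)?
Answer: 1250777924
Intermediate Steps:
(-46232 - 15971)*(-39231 + 19123) = -62203*(-20108) = 1250777924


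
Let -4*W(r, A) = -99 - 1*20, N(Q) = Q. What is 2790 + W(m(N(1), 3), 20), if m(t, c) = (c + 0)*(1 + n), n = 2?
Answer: 11279/4 ≈ 2819.8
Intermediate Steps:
m(t, c) = 3*c (m(t, c) = (c + 0)*(1 + 2) = c*3 = 3*c)
W(r, A) = 119/4 (W(r, A) = -(-99 - 1*20)/4 = -(-99 - 20)/4 = -¼*(-119) = 119/4)
2790 + W(m(N(1), 3), 20) = 2790 + 119/4 = 11279/4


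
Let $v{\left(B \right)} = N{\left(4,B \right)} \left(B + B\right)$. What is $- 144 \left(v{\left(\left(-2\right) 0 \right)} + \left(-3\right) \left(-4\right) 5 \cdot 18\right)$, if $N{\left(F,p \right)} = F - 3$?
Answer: $-155520$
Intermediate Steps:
$N{\left(F,p \right)} = -3 + F$ ($N{\left(F,p \right)} = F - 3 = -3 + F$)
$v{\left(B \right)} = 2 B$ ($v{\left(B \right)} = \left(-3 + 4\right) \left(B + B\right) = 1 \cdot 2 B = 2 B$)
$- 144 \left(v{\left(\left(-2\right) 0 \right)} + \left(-3\right) \left(-4\right) 5 \cdot 18\right) = - 144 \left(2 \left(\left(-2\right) 0\right) + \left(-3\right) \left(-4\right) 5 \cdot 18\right) = - 144 \left(2 \cdot 0 + 12 \cdot 5 \cdot 18\right) = - 144 \left(0 + 60 \cdot 18\right) = - 144 \left(0 + 1080\right) = - 144 \cdot 1080 = \left(-1\right) 155520 = -155520$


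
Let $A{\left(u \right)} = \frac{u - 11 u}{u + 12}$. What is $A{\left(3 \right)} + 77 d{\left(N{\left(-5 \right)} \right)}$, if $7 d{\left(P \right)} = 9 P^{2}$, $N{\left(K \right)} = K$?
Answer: $2473$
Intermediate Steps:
$d{\left(P \right)} = \frac{9 P^{2}}{7}$
$A{\left(u \right)} = - \frac{10 u}{12 + u}$ ($A{\left(u \right)} = \frac{\left(-10\right) u}{12 + u} = - \frac{10 u}{12 + u}$)
$A{\left(3 \right)} + 77 d{\left(N{\left(-5 \right)} \right)} = \left(-10\right) 3 \frac{1}{12 + 3} + 77 \frac{9 \left(-5\right)^{2}}{7} = \left(-10\right) 3 \cdot \frac{1}{15} + 77 \cdot \frac{9}{7} \cdot 25 = \left(-10\right) 3 \cdot \frac{1}{15} + 77 \cdot \frac{225}{7} = -2 + 2475 = 2473$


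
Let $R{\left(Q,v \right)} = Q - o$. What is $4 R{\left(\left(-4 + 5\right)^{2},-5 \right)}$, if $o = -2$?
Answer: $12$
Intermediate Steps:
$R{\left(Q,v \right)} = 2 + Q$ ($R{\left(Q,v \right)} = Q - -2 = Q + 2 = 2 + Q$)
$4 R{\left(\left(-4 + 5\right)^{2},-5 \right)} = 4 \left(2 + \left(-4 + 5\right)^{2}\right) = 4 \left(2 + 1^{2}\right) = 4 \left(2 + 1\right) = 4 \cdot 3 = 12$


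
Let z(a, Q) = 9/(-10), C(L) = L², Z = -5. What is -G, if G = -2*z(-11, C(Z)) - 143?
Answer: 706/5 ≈ 141.20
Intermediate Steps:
z(a, Q) = -9/10 (z(a, Q) = 9*(-⅒) = -9/10)
G = -706/5 (G = -2*(-9/10) - 143 = 9/5 - 143 = -706/5 ≈ -141.20)
-G = -1*(-706/5) = 706/5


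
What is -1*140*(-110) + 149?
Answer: 15549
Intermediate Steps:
-1*140*(-110) + 149 = -140*(-110) + 149 = 15400 + 149 = 15549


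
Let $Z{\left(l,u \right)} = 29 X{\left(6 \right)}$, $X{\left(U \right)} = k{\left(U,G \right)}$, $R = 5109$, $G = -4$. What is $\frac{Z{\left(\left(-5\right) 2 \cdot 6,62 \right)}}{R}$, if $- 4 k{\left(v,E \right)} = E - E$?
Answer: $0$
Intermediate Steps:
$k{\left(v,E \right)} = 0$ ($k{\left(v,E \right)} = - \frac{E - E}{4} = \left(- \frac{1}{4}\right) 0 = 0$)
$X{\left(U \right)} = 0$
$Z{\left(l,u \right)} = 0$ ($Z{\left(l,u \right)} = 29 \cdot 0 = 0$)
$\frac{Z{\left(\left(-5\right) 2 \cdot 6,62 \right)}}{R} = \frac{0}{5109} = 0 \cdot \frac{1}{5109} = 0$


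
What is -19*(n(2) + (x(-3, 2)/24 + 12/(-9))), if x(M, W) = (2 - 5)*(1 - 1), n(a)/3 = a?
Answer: -266/3 ≈ -88.667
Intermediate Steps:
n(a) = 3*a
x(M, W) = 0 (x(M, W) = -3*0 = 0)
-19*(n(2) + (x(-3, 2)/24 + 12/(-9))) = -19*(3*2 + (0/24 + 12/(-9))) = -19*(6 + (0*(1/24) + 12*(-1/9))) = -19*(6 + (0 - 4/3)) = -19*(6 - 4/3) = -19*14/3 = -266/3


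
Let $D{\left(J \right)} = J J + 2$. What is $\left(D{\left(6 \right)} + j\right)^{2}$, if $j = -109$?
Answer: $5041$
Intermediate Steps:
$D{\left(J \right)} = 2 + J^{2}$ ($D{\left(J \right)} = J^{2} + 2 = 2 + J^{2}$)
$\left(D{\left(6 \right)} + j\right)^{2} = \left(\left(2 + 6^{2}\right) - 109\right)^{2} = \left(\left(2 + 36\right) - 109\right)^{2} = \left(38 - 109\right)^{2} = \left(-71\right)^{2} = 5041$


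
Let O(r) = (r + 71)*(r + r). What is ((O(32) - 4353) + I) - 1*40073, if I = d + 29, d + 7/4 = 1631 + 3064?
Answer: -132447/4 ≈ -33112.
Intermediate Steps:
d = 18773/4 (d = -7/4 + (1631 + 3064) = -7/4 + 4695 = 18773/4 ≈ 4693.3)
I = 18889/4 (I = 18773/4 + 29 = 18889/4 ≈ 4722.3)
O(r) = 2*r*(71 + r) (O(r) = (71 + r)*(2*r) = 2*r*(71 + r))
((O(32) - 4353) + I) - 1*40073 = ((2*32*(71 + 32) - 4353) + 18889/4) - 1*40073 = ((2*32*103 - 4353) + 18889/4) - 40073 = ((6592 - 4353) + 18889/4) - 40073 = (2239 + 18889/4) - 40073 = 27845/4 - 40073 = -132447/4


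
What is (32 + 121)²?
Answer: 23409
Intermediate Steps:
(32 + 121)² = 153² = 23409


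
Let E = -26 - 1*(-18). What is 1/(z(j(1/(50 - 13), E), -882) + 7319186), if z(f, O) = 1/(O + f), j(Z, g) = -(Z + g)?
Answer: 32339/236695156017 ≈ 1.3663e-7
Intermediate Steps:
E = -8 (E = -26 + 18 = -8)
j(Z, g) = -Z - g
1/(z(j(1/(50 - 13), E), -882) + 7319186) = 1/(1/(-882 + (-1/(50 - 13) - 1*(-8))) + 7319186) = 1/(1/(-882 + (-1/37 + 8)) + 7319186) = 1/(1/(-882 + 295/37) + 7319186) = 1/(1/(-32339/37) + 7319186) = 1/(-37/32339 + 7319186) = 1/(236695156017/32339) = 32339/236695156017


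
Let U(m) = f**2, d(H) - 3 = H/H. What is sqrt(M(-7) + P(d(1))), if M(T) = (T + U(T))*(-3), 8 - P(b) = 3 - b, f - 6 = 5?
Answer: 3*I*sqrt(37) ≈ 18.248*I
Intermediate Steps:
d(H) = 4 (d(H) = 3 + H/H = 3 + 1 = 4)
f = 11 (f = 6 + 5 = 11)
P(b) = 5 + b (P(b) = 8 - (3 - b) = 8 + (-3 + b) = 5 + b)
U(m) = 121 (U(m) = 11**2 = 121)
M(T) = -363 - 3*T (M(T) = (T + 121)*(-3) = (121 + T)*(-3) = -363 - 3*T)
sqrt(M(-7) + P(d(1))) = sqrt((-363 - 3*(-7)) + (5 + 4)) = sqrt((-363 + 21) + 9) = sqrt(-342 + 9) = sqrt(-333) = 3*I*sqrt(37)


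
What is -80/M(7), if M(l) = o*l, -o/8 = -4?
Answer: -5/14 ≈ -0.35714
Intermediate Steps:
o = 32 (o = -8*(-4) = 32)
M(l) = 32*l
-80/M(7) = -80/(32*7) = -80/224 = -80*1/224 = -5/14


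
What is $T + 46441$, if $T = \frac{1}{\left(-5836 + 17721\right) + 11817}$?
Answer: $\frac{1100744583}{23702} \approx 46441.0$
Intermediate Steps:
$T = \frac{1}{23702}$ ($T = \frac{1}{11885 + 11817} = \frac{1}{23702} \approx 4.2191 \cdot 10^{-5}$)
$T + 46441 = \frac{1}{23702} + 46441 = \frac{1100744583}{23702}$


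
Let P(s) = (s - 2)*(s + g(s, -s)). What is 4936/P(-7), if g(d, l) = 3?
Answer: 1234/9 ≈ 137.11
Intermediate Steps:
P(s) = (-2 + s)*(3 + s) (P(s) = (s - 2)*(s + 3) = (-2 + s)*(3 + s))
4936/P(-7) = 4936/(-6 - 7 + (-7)²) = 4936/(-6 - 7 + 49) = 4936/36 = 4936*(1/36) = 1234/9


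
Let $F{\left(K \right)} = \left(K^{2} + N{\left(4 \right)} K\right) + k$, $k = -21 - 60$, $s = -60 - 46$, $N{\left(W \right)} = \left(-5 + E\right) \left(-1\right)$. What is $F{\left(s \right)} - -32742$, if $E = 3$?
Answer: $43685$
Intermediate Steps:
$N{\left(W \right)} = 2$ ($N{\left(W \right)} = \left(-5 + 3\right) \left(-1\right) = \left(-2\right) \left(-1\right) = 2$)
$s = -106$
$k = -81$ ($k = -21 - 60 = -81$)
$F{\left(K \right)} = -81 + K^{2} + 2 K$ ($F{\left(K \right)} = \left(K^{2} + 2 K\right) - 81 = -81 + K^{2} + 2 K$)
$F{\left(s \right)} - -32742 = \left(-81 + \left(-106\right)^{2} + 2 \left(-106\right)\right) - -32742 = \left(-81 + 11236 - 212\right) + 32742 = 10943 + 32742 = 43685$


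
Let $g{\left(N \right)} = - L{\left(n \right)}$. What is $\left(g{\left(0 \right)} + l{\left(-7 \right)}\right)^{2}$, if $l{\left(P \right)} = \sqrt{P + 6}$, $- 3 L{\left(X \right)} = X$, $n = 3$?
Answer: $2 i \approx 2.0 i$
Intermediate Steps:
$L{\left(X \right)} = - \frac{X}{3}$
$l{\left(P \right)} = \sqrt{6 + P}$
$g{\left(N \right)} = 1$ ($g{\left(N \right)} = - \frac{\left(-1\right) 3}{3} = \left(-1\right) \left(-1\right) = 1$)
$\left(g{\left(0 \right)} + l{\left(-7 \right)}\right)^{2} = \left(1 + \sqrt{6 - 7}\right)^{2} = \left(1 + \sqrt{-1}\right)^{2} = \left(1 + i\right)^{2}$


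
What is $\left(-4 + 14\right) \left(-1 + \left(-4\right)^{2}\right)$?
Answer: $150$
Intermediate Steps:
$\left(-4 + 14\right) \left(-1 + \left(-4\right)^{2}\right) = 10 \left(-1 + 16\right) = 10 \cdot 15 = 150$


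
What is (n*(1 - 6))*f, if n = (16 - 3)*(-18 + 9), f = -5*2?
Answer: -5850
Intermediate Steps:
f = -10
n = -117 (n = 13*(-9) = -117)
(n*(1 - 6))*f = -117*(1 - 6)*(-10) = -117*(-5)*(-10) = 585*(-10) = -5850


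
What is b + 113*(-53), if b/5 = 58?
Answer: -5699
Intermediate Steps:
b = 290 (b = 5*58 = 290)
b + 113*(-53) = 290 + 113*(-53) = 290 - 5989 = -5699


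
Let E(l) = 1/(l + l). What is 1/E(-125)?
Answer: -250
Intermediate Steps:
E(l) = 1/(2*l)
1/E(-125) = 1/((½)/(-125)) = 1/((½)*(-1/125)) = 1/(-1/250) = -250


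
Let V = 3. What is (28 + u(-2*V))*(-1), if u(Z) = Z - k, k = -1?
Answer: -23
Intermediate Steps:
u(Z) = 1 + Z (u(Z) = Z - 1*(-1) = Z + 1 = 1 + Z)
(28 + u(-2*V))*(-1) = (28 + (1 - 2*3))*(-1) = (28 + (1 - 6))*(-1) = (28 - 5)*(-1) = 23*(-1) = -23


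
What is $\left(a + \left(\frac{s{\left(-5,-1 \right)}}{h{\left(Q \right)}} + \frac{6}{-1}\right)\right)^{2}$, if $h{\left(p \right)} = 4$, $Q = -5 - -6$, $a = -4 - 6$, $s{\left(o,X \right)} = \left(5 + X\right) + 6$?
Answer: $\frac{729}{4} \approx 182.25$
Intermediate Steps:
$s{\left(o,X \right)} = 11 + X$
$a = -10$
$Q = 1$ ($Q = -5 + 6 = 1$)
$\left(a + \left(\frac{s{\left(-5,-1 \right)}}{h{\left(Q \right)}} + \frac{6}{-1}\right)\right)^{2} = \left(-10 + \left(\frac{11 - 1}{4} + \frac{6}{-1}\right)\right)^{2} = \left(-10 + \left(10 \cdot \frac{1}{4} + 6 \left(-1\right)\right)\right)^{2} = \left(-10 + \left(\frac{5}{2} - 6\right)\right)^{2} = \left(-10 - \frac{7}{2}\right)^{2} = \left(- \frac{27}{2}\right)^{2} = \frac{729}{4}$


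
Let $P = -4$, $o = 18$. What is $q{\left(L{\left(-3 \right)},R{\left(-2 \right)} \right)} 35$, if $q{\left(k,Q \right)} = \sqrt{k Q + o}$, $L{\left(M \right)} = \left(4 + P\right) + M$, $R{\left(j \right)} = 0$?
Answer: $105 \sqrt{2} \approx 148.49$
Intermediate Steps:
$L{\left(M \right)} = M$ ($L{\left(M \right)} = \left(4 - 4\right) + M = 0 + M = M$)
$q{\left(k,Q \right)} = \sqrt{18 + Q k}$ ($q{\left(k,Q \right)} = \sqrt{k Q + 18} = \sqrt{Q k + 18} = \sqrt{18 + Q k}$)
$q{\left(L{\left(-3 \right)},R{\left(-2 \right)} \right)} 35 = \sqrt{18 + 0 \left(-3\right)} 35 = \sqrt{18 + 0} \cdot 35 = \sqrt{18} \cdot 35 = 3 \sqrt{2} \cdot 35 = 105 \sqrt{2}$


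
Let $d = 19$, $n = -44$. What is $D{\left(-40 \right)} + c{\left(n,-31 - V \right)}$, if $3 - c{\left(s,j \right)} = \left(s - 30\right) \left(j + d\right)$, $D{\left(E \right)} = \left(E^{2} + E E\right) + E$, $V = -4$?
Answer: $2571$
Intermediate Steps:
$D{\left(E \right)} = E + 2 E^{2}$ ($D{\left(E \right)} = \left(E^{2} + E^{2}\right) + E = 2 E^{2} + E = E + 2 E^{2}$)
$c{\left(s,j \right)} = 3 - \left(-30 + s\right) \left(19 + j\right)$ ($c{\left(s,j \right)} = 3 - \left(s - 30\right) \left(j + 19\right) = 3 - \left(-30 + s\right) \left(19 + j\right)$)
$D{\left(-40 \right)} + c{\left(n,-31 - V \right)} = - 40 \left(1 + 2 \left(-40\right)\right) + \left(573 - -836 + 30 \left(-31 - -4\right) - \left(-31 - -4\right) \left(-44\right)\right) = - 40 \left(1 - 80\right) + \left(573 + 836 + 30 \left(-31 + 4\right) - \left(-31 + 4\right) \left(-44\right)\right) = \left(-40\right) \left(-79\right) + \left(573 + 836 + 30 \left(-27\right) - \left(-27\right) \left(-44\right)\right) = 3160 + \left(573 + 836 - 810 - 1188\right) = 3160 - 589 = 2571$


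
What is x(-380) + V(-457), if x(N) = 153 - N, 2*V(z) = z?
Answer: 609/2 ≈ 304.50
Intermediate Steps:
V(z) = z/2
x(-380) + V(-457) = (153 - 1*(-380)) + (½)*(-457) = (153 + 380) - 457/2 = 533 - 457/2 = 609/2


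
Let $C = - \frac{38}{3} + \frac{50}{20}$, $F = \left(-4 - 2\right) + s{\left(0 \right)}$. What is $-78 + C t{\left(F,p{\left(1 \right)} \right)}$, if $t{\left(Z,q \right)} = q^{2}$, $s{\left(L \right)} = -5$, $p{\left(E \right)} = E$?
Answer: $- \frac{529}{6} \approx -88.167$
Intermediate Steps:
$F = -11$ ($F = \left(-4 - 2\right) - 5 = -6 - 5 = -11$)
$C = - \frac{61}{6}$ ($C = \left(-38\right) \frac{1}{3} + 50 \cdot \frac{1}{20} = - \frac{38}{3} + \frac{5}{2} = - \frac{61}{6} \approx -10.167$)
$-78 + C t{\left(F,p{\left(1 \right)} \right)} = -78 - \frac{61 \cdot 1^{2}}{6} = -78 - \frac{61}{6} = - \frac{529}{6}$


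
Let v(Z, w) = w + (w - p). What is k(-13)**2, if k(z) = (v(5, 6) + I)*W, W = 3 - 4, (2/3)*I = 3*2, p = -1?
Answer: 484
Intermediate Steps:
I = 9 (I = 3*(3*2)/2 = (3/2)*6 = 9)
v(Z, w) = 1 + 2*w (v(Z, w) = w + (w - 1*(-1)) = w + (w + 1) = w + (1 + w) = 1 + 2*w)
W = -1
k(z) = -22 (k(z) = ((1 + 2*6) + 9)*(-1) = ((1 + 12) + 9)*(-1) = (13 + 9)*(-1) = 22*(-1) = -22)
k(-13)**2 = (-22)**2 = 484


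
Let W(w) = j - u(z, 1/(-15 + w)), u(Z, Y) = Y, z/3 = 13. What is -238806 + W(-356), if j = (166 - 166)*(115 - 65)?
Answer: -88597025/371 ≈ -2.3881e+5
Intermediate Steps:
z = 39 (z = 3*13 = 39)
j = 0 (j = 0*50 = 0)
W(w) = -1/(-15 + w) (W(w) = 0 - 1/(-15 + w) = -1/(-15 + w))
-238806 + W(-356) = -238806 - 1/(-15 - 356) = -238806 - 1/(-371) = -238806 - 1*(-1/371) = -238806 + 1/371 = -88597025/371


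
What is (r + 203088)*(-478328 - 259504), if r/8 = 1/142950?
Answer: -3570052961754976/23825 ≈ -1.4984e+11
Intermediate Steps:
r = 4/71475 (r = 8/142950 = 8*(1/142950) = 4/71475 ≈ 5.5964e-5)
(r + 203088)*(-478328 - 259504) = (4/71475 + 203088)*(-478328 - 259504) = (14515714804/71475)*(-737832) = -3570052961754976/23825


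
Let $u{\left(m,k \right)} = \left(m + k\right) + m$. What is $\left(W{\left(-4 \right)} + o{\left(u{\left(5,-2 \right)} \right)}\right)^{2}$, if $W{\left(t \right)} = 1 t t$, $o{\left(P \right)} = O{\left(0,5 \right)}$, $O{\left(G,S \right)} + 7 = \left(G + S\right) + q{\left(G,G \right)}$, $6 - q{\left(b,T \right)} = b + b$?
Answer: $400$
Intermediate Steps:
$q{\left(b,T \right)} = 6 - 2 b$ ($q{\left(b,T \right)} = 6 - \left(b + b\right) = 6 - 2 b$)
$O{\left(G,S \right)} = -1 + S - G$ ($O{\left(G,S \right)} = -7 - \left(-6 + G - S\right) = -7 + \left(6 + S - G\right) = -1 + S - G$)
$u{\left(m,k \right)} = k + 2 m$ ($u{\left(m,k \right)} = \left(k + m\right) + m = k + 2 m$)
$o{\left(P \right)} = 4$ ($o{\left(P \right)} = -1 + 5 - 0 = -1 + 5 + 0 = 4$)
$W{\left(t \right)} = t^{2}$ ($W{\left(t \right)} = t t = t^{2}$)
$\left(W{\left(-4 \right)} + o{\left(u{\left(5,-2 \right)} \right)}\right)^{2} = \left(\left(-4\right)^{2} + 4\right)^{2} = \left(16 + 4\right)^{2} = 20^{2} = 400$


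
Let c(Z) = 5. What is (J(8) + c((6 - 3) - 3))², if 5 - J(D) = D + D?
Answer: 36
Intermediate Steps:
J(D) = 5 - 2*D (J(D) = 5 - (D + D) = 5 - 2*D)
(J(8) + c((6 - 3) - 3))² = ((5 - 2*8) + 5)² = ((5 - 16) + 5)² = (-11 + 5)² = (-6)² = 36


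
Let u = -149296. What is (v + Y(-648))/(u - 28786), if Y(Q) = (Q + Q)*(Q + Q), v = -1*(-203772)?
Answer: -941694/89041 ≈ -10.576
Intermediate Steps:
v = 203772
Y(Q) = 4*Q² (Y(Q) = (2*Q)*(2*Q) = 4*Q²)
(v + Y(-648))/(u - 28786) = (203772 + 4*(-648)²)/(-149296 - 28786) = (203772 + 4*419904)/(-178082) = (203772 + 1679616)*(-1/178082) = 1883388*(-1/178082) = -941694/89041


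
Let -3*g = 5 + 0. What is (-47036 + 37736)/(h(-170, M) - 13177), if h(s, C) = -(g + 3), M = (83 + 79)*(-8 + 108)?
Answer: 5580/7907 ≈ 0.70570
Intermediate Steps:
M = 16200 (M = 162*100 = 16200)
g = -5/3 (g = -(5 + 0)/3 = -1/3*5 = -5/3 ≈ -1.6667)
h(s, C) = -4/3 (h(s, C) = -(-5/3 + 3) = -1*4/3 = -4/3)
(-47036 + 37736)/(h(-170, M) - 13177) = (-47036 + 37736)/(-4/3 - 13177) = -9300/(-39535/3) = -9300*(-3/39535) = 5580/7907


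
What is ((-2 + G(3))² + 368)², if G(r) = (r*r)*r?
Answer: 986049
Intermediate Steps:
G(r) = r³ (G(r) = r²*r = r³)
((-2 + G(3))² + 368)² = ((-2 + 3³)² + 368)² = ((-2 + 27)² + 368)² = (25² + 368)² = (625 + 368)² = 993² = 986049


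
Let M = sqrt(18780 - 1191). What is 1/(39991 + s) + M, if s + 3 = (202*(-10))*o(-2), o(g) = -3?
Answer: 1/46048 + sqrt(17589) ≈ 132.62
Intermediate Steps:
s = 6057 (s = -3 + (202*(-10))*(-3) = -3 - 2020*(-3) = -3 + 6060 = 6057)
M = sqrt(17589) ≈ 132.62
1/(39991 + s) + M = 1/(39991 + 6057) + sqrt(17589) = 1/46048 + sqrt(17589)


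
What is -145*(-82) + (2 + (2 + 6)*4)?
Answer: 11924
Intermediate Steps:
-145*(-82) + (2 + (2 + 6)*4) = 11890 + (2 + 8*4) = 11890 + (2 + 32) = 11890 + 34 = 11924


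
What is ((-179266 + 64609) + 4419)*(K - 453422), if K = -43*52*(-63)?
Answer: 34455327852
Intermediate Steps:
K = 140868 (K = -2236*(-63) = 140868)
((-179266 + 64609) + 4419)*(K - 453422) = ((-179266 + 64609) + 4419)*(140868 - 453422) = (-114657 + 4419)*(-312554) = -110238*(-312554) = 34455327852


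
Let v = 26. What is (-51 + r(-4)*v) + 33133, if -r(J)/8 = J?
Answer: 33914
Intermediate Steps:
r(J) = -8*J
(-51 + r(-4)*v) + 33133 = (-51 - 8*(-4)*26) + 33133 = (-51 + 32*26) + 33133 = (-51 + 832) + 33133 = 781 + 33133 = 33914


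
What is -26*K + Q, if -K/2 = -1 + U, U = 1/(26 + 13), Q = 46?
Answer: -14/3 ≈ -4.6667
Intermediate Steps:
U = 1/39 ≈ 0.025641
K = 76/39 (K = -2*(-1 + 1/39) = -2*(-38/39) = 76/39 ≈ 1.9487)
-26*K + Q = -26*76/39 + 46 = -152/3 + 46 = -14/3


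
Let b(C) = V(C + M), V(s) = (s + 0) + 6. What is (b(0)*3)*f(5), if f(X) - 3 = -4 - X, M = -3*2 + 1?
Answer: -18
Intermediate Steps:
M = -5 (M = -6 + 1 = -5)
f(X) = -1 - X (f(X) = 3 + (-4 - X) = -1 - X)
V(s) = 6 + s (V(s) = s + 6 = 6 + s)
b(C) = 1 + C (b(C) = 6 + (C - 5) = 6 + (-5 + C) = 1 + C)
(b(0)*3)*f(5) = ((1 + 0)*3)*(-1 - 1*5) = (1*3)*(-1 - 5) = 3*(-6) = -18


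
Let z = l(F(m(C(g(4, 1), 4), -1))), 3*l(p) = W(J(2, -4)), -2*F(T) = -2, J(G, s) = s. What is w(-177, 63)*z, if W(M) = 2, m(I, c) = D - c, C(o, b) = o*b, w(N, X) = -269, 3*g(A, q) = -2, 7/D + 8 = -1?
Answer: -538/3 ≈ -179.33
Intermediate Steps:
D = -7/9 (D = 7/(-8 - 1) = 7/(-9) = 7*(-1/9) = -7/9 ≈ -0.77778)
g(A, q) = -2/3 (g(A, q) = (1/3)*(-2) = -2/3)
C(o, b) = b*o
m(I, c) = -7/9 - c
F(T) = 1 (F(T) = -1/2*(-2) = 1)
l(p) = 2/3 (l(p) = (1/3)*2 = 2/3)
z = 2/3 ≈ 0.66667
w(-177, 63)*z = -269*2/3 = -538/3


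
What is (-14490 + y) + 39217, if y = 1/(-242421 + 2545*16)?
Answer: 4987460626/201701 ≈ 24727.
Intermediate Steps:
y = -1/201701 (y = 1/(-242421 + 40720) = 1/(-201701) = -1/201701 ≈ -4.9578e-6)
(-14490 + y) + 39217 = (-14490 - 1/201701) + 39217 = -2922647491/201701 + 39217 = 4987460626/201701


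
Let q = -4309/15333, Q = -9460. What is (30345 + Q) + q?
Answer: 320225396/15333 ≈ 20885.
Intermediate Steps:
q = -4309/15333 (q = -4309*1/15333 = -4309/15333 ≈ -0.28103)
(30345 + Q) + q = (30345 - 9460) - 4309/15333 = 20885 - 4309/15333 = 320225396/15333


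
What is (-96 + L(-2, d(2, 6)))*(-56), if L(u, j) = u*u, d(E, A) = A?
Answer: 5152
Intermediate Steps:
L(u, j) = u²
(-96 + L(-2, d(2, 6)))*(-56) = (-96 + (-2)²)*(-56) = (-96 + 4)*(-56) = -92*(-56) = 5152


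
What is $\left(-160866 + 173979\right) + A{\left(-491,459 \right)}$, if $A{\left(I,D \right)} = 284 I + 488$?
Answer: $-125843$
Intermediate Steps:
$A{\left(I,D \right)} = 488 + 284 I$
$\left(-160866 + 173979\right) + A{\left(-491,459 \right)} = \left(-160866 + 173979\right) + \left(488 + 284 \left(-491\right)\right) = 13113 + \left(488 - 139444\right) = 13113 - 138956 = -125843$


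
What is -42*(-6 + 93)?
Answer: -3654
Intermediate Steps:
-42*(-6 + 93) = -42*87 = -3654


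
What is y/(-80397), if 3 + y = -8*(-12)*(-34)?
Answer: 363/8933 ≈ 0.040636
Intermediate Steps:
y = -3267 (y = -3 - 8*(-12)*(-34) = -3 + 96*(-34) = -3 - 3264 = -3267)
y/(-80397) = -3267/(-80397) = -3267*(-1/80397) = 363/8933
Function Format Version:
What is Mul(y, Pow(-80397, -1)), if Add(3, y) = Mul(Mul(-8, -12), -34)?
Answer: Rational(363, 8933) ≈ 0.040636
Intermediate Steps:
y = -3267 (y = Add(-3, Mul(Mul(-8, -12), -34)) = Add(-3, Mul(96, -34)) = Add(-3, -3264) = -3267)
Mul(y, Pow(-80397, -1)) = Mul(-3267, Pow(-80397, -1)) = Mul(-3267, Rational(-1, 80397)) = Rational(363, 8933)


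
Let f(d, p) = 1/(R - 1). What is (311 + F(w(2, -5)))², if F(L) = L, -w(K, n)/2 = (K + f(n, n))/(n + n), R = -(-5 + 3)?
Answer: 2427364/25 ≈ 97095.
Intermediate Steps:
R = 2 (R = -1*(-2) = 2)
f(d, p) = 1 (f(d, p) = 1/(2 - 1) = 1/1 = 1)
w(K, n) = -(1 + K)/n (w(K, n) = -2*(K + 1)/(n + n) = -2*(1 + K)/(2*n) = -2*(1 + K)*1/(2*n) = -(1 + K)/n)
(311 + F(w(2, -5)))² = (311 + (-1 - 1*2)/(-5))² = (311 - (-1 - 2)/5)² = (311 - ⅕*(-3))² = (311 + ⅗)² = (1558/5)² = 2427364/25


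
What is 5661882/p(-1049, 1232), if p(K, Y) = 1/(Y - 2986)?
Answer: -9930941028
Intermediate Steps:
p(K, Y) = 1/(-2986 + Y)
5661882/p(-1049, 1232) = 5661882/(1/(-2986 + 1232)) = 5661882/(1/(-1754)) = 5661882/(-1/1754) = 5661882*(-1754) = -9930941028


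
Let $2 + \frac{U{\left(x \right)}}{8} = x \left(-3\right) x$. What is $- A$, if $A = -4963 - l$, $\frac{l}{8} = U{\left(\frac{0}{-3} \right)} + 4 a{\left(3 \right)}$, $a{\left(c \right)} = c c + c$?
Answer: $5219$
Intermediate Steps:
$a{\left(c \right)} = c + c^{2}$ ($a{\left(c \right)} = c^{2} + c = c + c^{2}$)
$U{\left(x \right)} = -16 - 24 x^{2}$ ($U{\left(x \right)} = -16 + 8 x \left(-3\right) x = -16 + 8 - 3 x x = -16 + 8 \left(- 3 x^{2}\right) = -16 - 24 x^{2}$)
$l = 256$ ($l = 8 \left(\left(-16 - 24 \left(\frac{0}{-3}\right)^{2}\right) + 4 \cdot 3 \left(1 + 3\right)\right) = 8 \left(\left(-16 - 24 \left(0 \left(- \frac{1}{3}\right)\right)^{2}\right) + 4 \cdot 3 \cdot 4\right) = 8 \left(\left(-16 - 24 \cdot 0^{2}\right) + 4 \cdot 12\right) = 8 \left(\left(-16 - 0\right) + 48\right) = 8 \left(\left(-16 + 0\right) + 48\right) = 8 \left(-16 + 48\right) = 8 \cdot 32 = 256$)
$A = -5219$ ($A = -4963 - 256 = -5219$)
$- A = \left(-1\right) \left(-5219\right) = 5219$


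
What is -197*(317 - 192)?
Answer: -24625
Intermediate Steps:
-197*(317 - 192) = -197*125 = -24625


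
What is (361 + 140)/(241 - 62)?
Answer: 501/179 ≈ 2.7989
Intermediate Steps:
(361 + 140)/(241 - 62) = 501/179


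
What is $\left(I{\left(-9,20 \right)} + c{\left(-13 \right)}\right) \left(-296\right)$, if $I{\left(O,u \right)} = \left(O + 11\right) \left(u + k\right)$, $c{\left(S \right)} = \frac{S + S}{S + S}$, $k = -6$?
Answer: $-8584$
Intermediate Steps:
$c{\left(S \right)} = 1$ ($c{\left(S \right)} = \frac{2 S}{2 S} = 2 S \frac{1}{2 S} = 1$)
$I{\left(O,u \right)} = \left(-6 + u\right) \left(11 + O\right)$ ($I{\left(O,u \right)} = \left(O + 11\right) \left(u - 6\right) = \left(11 + O\right) \left(-6 + u\right) = \left(-6 + u\right) \left(11 + O\right)$)
$\left(I{\left(-9,20 \right)} + c{\left(-13 \right)}\right) \left(-296\right) = \left(\left(-66 - -54 + 11 \cdot 20 - 180\right) + 1\right) \left(-296\right) = \left(\left(-66 + 54 + 220 - 180\right) + 1\right) \left(-296\right) = \left(28 + 1\right) \left(-296\right) = 29 \left(-296\right) = -8584$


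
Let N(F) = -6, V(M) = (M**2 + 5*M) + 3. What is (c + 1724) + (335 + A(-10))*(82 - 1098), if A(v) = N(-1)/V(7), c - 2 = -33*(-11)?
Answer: -9807827/29 ≈ -3.3820e+5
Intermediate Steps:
c = 365 (c = 2 - 33*(-11) = 2 + 363 = 365)
V(M) = 3 + M**2 + 5*M
A(v) = -2/29 (A(v) = -6/(3 + 7**2 + 5*7) = -6/(3 + 49 + 35) = -6/87 = -6*1/87 = -2/29)
(c + 1724) + (335 + A(-10))*(82 - 1098) = (365 + 1724) + (335 - 2/29)*(82 - 1098) = 2089 + (9713/29)*(-1016) = 2089 - 9868408/29 = -9807827/29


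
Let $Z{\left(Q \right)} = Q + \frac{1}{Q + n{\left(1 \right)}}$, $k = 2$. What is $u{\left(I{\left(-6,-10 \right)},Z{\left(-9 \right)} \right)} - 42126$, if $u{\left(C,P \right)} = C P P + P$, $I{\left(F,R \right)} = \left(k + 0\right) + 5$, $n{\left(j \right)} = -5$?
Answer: $- \frac{1163653}{28} \approx -41559.0$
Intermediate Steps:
$I{\left(F,R \right)} = 7$ ($I{\left(F,R \right)} = \left(2 + 0\right) + 5 = 2 + 5 = 7$)
$Z{\left(Q \right)} = Q + \frac{1}{-5 + Q}$ ($Z{\left(Q \right)} = Q + \frac{1}{Q - 5} = Q + \frac{1}{-5 + Q}$)
$u{\left(C,P \right)} = P + C P^{2}$ ($u{\left(C,P \right)} = C P^{2} + P = P + C P^{2}$)
$u{\left(I{\left(-6,-10 \right)},Z{\left(-9 \right)} \right)} - 42126 = \frac{1 + \left(-9\right)^{2} - -45}{-5 - 9} \left(1 + 7 \frac{1 + \left(-9\right)^{2} - -45}{-5 - 9}\right) - 42126 = \frac{1 + 81 + 45}{-14} \left(1 + 7 \frac{1 + 81 + 45}{-14}\right) - 42126 = \left(- \frac{1}{14}\right) 127 \left(1 + 7 \left(\left(- \frac{1}{14}\right) 127\right)\right) - 42126 = - \frac{127 \left(1 + 7 \left(- \frac{127}{14}\right)\right)}{14} - 42126 = - \frac{127 \left(1 - \frac{127}{2}\right)}{14} - 42126 = \left(- \frac{127}{14}\right) \left(- \frac{125}{2}\right) - 42126 = \frac{15875}{28} - 42126 = - \frac{1163653}{28}$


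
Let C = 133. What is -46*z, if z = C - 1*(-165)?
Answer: -13708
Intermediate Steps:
z = 298 (z = 133 - 1*(-165) = 133 + 165 = 298)
-46*z = -46*298 = -13708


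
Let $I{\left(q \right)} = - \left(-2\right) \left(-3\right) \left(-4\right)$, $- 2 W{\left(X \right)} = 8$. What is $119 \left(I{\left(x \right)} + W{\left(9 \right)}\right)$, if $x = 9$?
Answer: $2380$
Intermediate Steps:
$W{\left(X \right)} = -4$ ($W{\left(X \right)} = \left(- \frac{1}{2}\right) 8 = -4$)
$I{\left(q \right)} = 24$ ($I{\left(q \right)} = - 6 \left(-4\right) = \left(-1\right) \left(-24\right) = 24$)
$119 \left(I{\left(x \right)} + W{\left(9 \right)}\right) = 119 \left(24 - 4\right) = 119 \cdot 20 = 2380$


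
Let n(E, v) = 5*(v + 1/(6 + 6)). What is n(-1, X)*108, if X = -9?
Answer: -4815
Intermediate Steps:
n(E, v) = 5/12 + 5*v (n(E, v) = 5*(v + 1/12) = 5*(1/12 + v) = 5/12 + 5*v)
n(-1, X)*108 = (5/12 + 5*(-9))*108 = (5/12 - 45)*108 = -535/12*108 = -4815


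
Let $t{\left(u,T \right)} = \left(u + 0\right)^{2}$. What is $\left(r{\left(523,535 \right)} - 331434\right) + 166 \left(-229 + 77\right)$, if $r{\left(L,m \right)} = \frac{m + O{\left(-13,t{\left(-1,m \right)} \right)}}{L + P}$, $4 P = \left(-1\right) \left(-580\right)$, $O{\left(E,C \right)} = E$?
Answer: $- \frac{119126183}{334} \approx -3.5667 \cdot 10^{5}$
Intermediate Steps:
$t{\left(u,T \right)} = u^{2}$
$P = 145$ ($P = \frac{\left(-1\right) \left(-580\right)}{4} = \frac{1}{4} \cdot 580 = 145$)
$r{\left(L,m \right)} = \frac{-13 + m}{145 + L}$ ($r{\left(L,m \right)} = \frac{m - 13}{L + 145} = \frac{-13 + m}{145 + L}$)
$\left(r{\left(523,535 \right)} - 331434\right) + 166 \left(-229 + 77\right) = \left(\frac{-13 + 535}{145 + 523} - 331434\right) + 166 \left(-229 + 77\right) = \left(\frac{1}{668} \cdot 522 - 331434\right) + 166 \left(-152\right) = \left(\frac{1}{668} \cdot 522 - 331434\right) - 25232 = \left(\frac{261}{334} - 331434\right) - 25232 = - \frac{110698695}{334} - 25232 = - \frac{119126183}{334}$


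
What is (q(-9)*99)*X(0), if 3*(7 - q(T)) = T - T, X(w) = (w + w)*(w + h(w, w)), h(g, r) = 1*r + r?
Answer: 0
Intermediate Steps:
h(g, r) = 2*r (h(g, r) = r + r = 2*r)
X(w) = 6*w**2 (X(w) = (w + w)*(w + 2*w) = (2*w)*(3*w) = 6*w**2)
q(T) = 7 (q(T) = 7 - (T - T)/3 = 7 - 1/3*0 = 7 + 0 = 7)
(q(-9)*99)*X(0) = (7*99)*(6*0**2) = 693*(6*0) = 693*0 = 0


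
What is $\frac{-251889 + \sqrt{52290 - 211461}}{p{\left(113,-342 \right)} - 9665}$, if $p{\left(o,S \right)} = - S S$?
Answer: $\frac{251889}{126629} - \frac{i \sqrt{159171}}{126629} \approx 1.9892 - 0.0031506 i$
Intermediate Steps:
$p{\left(o,S \right)} = - S^{2}$
$\frac{-251889 + \sqrt{52290 - 211461}}{p{\left(113,-342 \right)} - 9665} = \frac{-251889 + \sqrt{52290 - 211461}}{- \left(-342\right)^{2} - 9665} = \frac{-251889 + \sqrt{-159171}}{\left(-1\right) 116964 - 9665} = \frac{-251889 + i \sqrt{159171}}{-116964 - 9665} = \frac{-251889 + i \sqrt{159171}}{-126629} = \left(-251889 + i \sqrt{159171}\right) \left(- \frac{1}{126629}\right) = \frac{251889}{126629} - \frac{i \sqrt{159171}}{126629}$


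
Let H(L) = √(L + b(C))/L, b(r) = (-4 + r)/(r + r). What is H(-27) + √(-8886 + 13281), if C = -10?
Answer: √4395 - I*√2630/270 ≈ 66.295 - 0.18994*I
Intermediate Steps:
b(r) = (-4 + r)/(2*r) (b(r) = (-4 + r)/((2*r)) = (-4 + r)*(1/(2*r)) = (-4 + r)/(2*r))
H(L) = √(7/10 + L)/L (H(L) = √(L + (½)*(-4 - 10)/(-10))/L = √(L + (½)*(-⅒)*(-14))/L = √(L + 7/10)/L = √(7/10 + L)/L)
H(-27) + √(-8886 + 13281) = (⅒)*√(70 + 100*(-27))/(-27) + √(-8886 + 13281) = (⅒)*(-1/27)*√(70 - 2700) + √4395 = (⅒)*(-1/27)*√(-2630) + √4395 = (⅒)*(-1/27)*(I*√2630) + √4395 = -I*√2630/270 + √4395 = √4395 - I*√2630/270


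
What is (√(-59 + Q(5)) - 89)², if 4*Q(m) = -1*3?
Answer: (178 - I*√239)²/4 ≈ 7861.3 - 1375.9*I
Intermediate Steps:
Q(m) = -¾ (Q(m) = (-1*3)/4 = (¼)*(-3) = -¾)
(√(-59 + Q(5)) - 89)² = (√(-59 - ¾) - 89)² = (√(-239/4) - 89)² = (I*√239/2 - 89)² = (-89 + I*√239/2)²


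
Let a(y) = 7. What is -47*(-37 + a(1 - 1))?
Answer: 1410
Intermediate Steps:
-47*(-37 + a(1 - 1)) = -47*(-37 + 7) = -47*(-30) = 1410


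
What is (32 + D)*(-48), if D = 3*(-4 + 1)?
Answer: -1104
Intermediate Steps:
D = -9 (D = 3*(-3) = -9)
(32 + D)*(-48) = (32 - 9)*(-48) = 23*(-48) = -1104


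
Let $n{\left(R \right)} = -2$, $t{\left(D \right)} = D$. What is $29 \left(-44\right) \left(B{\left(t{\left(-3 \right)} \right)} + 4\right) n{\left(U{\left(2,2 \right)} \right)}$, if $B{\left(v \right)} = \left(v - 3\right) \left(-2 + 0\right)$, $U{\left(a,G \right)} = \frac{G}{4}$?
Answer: $40832$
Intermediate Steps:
$U{\left(a,G \right)} = \frac{G}{4}$ ($U{\left(a,G \right)} = G \frac{1}{4} = \frac{G}{4}$)
$B{\left(v \right)} = 6 - 2 v$ ($B{\left(v \right)} = \left(-3 + v\right) \left(-2\right) = 6 - 2 v$)
$29 \left(-44\right) \left(B{\left(t{\left(-3 \right)} \right)} + 4\right) n{\left(U{\left(2,2 \right)} \right)} = 29 \left(-44\right) \left(\left(6 - -6\right) + 4\right) \left(-2\right) = - 1276 \left(\left(6 + 6\right) + 4\right) \left(-2\right) = - 1276 \left(12 + 4\right) \left(-2\right) = - 1276 \cdot 16 \left(-2\right) = \left(-1276\right) \left(-32\right) = 40832$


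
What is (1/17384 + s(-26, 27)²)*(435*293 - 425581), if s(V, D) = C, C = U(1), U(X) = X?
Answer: -2591460255/8692 ≈ -2.9814e+5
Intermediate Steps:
C = 1
s(V, D) = 1
(1/17384 + s(-26, 27)²)*(435*293 - 425581) = (1/17384 + 1²)*(435*293 - 425581) = (1/17384 + 1)*(127455 - 425581) = (17385/17384)*(-298126) = -2591460255/8692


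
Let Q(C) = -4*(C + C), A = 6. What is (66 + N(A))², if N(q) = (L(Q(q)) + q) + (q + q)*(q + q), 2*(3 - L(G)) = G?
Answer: 59049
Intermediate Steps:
Q(C) = -8*C
L(G) = 3 - G/2
N(q) = 3 + 4*q² + 5*q (N(q) = ((3 - (-4)*q) + q) + (q + q)*(q + q) = ((3 + 4*q) + q) + (2*q)*(2*q) = (3 + 5*q) + 4*q² = 3 + 4*q² + 5*q)
(66 + N(A))² = (66 + (3 + 4*6² + 5*6))² = (66 + (3 + 4*36 + 30))² = (66 + (3 + 144 + 30))² = (66 + 177)² = 243² = 59049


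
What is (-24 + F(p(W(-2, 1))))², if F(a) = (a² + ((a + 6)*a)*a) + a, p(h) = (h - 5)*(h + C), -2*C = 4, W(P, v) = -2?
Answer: 753173136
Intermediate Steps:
C = -2 (C = -½*4 = -2)
p(h) = (-5 + h)*(-2 + h) (p(h) = (h - 5)*(h - 2) = (-5 + h)*(-2 + h))
F(a) = a + a² + a²*(6 + a) (F(a) = (a² + ((6 + a)*a)*a) + a = (a² + (a*(6 + a))*a) + a = (a² + a²*(6 + a)) + a = a + a² + a²*(6 + a))
(-24 + F(p(W(-2, 1))))² = (-24 + (10 + (-2)² - 7*(-2))*(1 + (10 + (-2)² - 7*(-2))² + 7*(10 + (-2)² - 7*(-2))))² = (-24 + (10 + 4 + 14)*(1 + (10 + 4 + 14)² + 7*(10 + 4 + 14)))² = (-24 + 28*(1 + 28² + 7*28))² = (-24 + 28*(1 + 784 + 196))² = (-24 + 28*981)² = (-24 + 27468)² = 27444² = 753173136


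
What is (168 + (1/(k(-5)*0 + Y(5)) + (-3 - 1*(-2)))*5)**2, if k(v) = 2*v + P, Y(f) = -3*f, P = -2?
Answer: 238144/9 ≈ 26460.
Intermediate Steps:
k(v) = -2 + 2*v (k(v) = 2*v - 2 = -2 + 2*v)
(168 + (1/(k(-5)*0 + Y(5)) + (-3 - 1*(-2)))*5)**2 = (168 + (1/((-2 + 2*(-5))*0 - 3*5) + (-3 - 1*(-2)))*5)**2 = (168 + (1/((-2 - 10)*0 - 15) + (-3 + 2))*5)**2 = (168 + (1/(-12*0 - 15) - 1)*5)**2 = (168 + (1/(0 - 15) - 1)*5)**2 = (168 + (1/(-15) - 1)*5)**2 = (168 + (-1/15 - 1)*5)**2 = (168 - 16/15*5)**2 = (168 - 16/3)**2 = (488/3)**2 = 238144/9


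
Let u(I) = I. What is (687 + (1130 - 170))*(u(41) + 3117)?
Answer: 5201226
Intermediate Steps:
(687 + (1130 - 170))*(u(41) + 3117) = (687 + (1130 - 170))*(41 + 3117) = (687 + 960)*3158 = 1647*3158 = 5201226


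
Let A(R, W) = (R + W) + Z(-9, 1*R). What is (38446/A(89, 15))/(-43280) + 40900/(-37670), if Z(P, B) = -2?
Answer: -9100188241/8314823760 ≈ -1.0945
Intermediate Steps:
A(R, W) = -2 + R + W (A(R, W) = (R + W) - 2 = -2 + R + W)
(38446/A(89, 15))/(-43280) + 40900/(-37670) = (38446/(-2 + 89 + 15))/(-43280) + 40900/(-37670) = (38446/102)*(-1/43280) + 40900*(-1/37670) = (38446*(1/102))*(-1/43280) - 4090/3767 = (19223/51)*(-1/43280) - 4090/3767 = -19223/2207280 - 4090/3767 = -9100188241/8314823760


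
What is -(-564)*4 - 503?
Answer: 1753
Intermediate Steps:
-(-564)*4 - 503 = -141*(-16) - 503 = 2256 - 503 = 1753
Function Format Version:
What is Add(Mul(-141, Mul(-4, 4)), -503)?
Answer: 1753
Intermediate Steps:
Add(Mul(-141, Mul(-4, 4)), -503) = Add(Mul(-141, -16), -503) = Add(2256, -503) = 1753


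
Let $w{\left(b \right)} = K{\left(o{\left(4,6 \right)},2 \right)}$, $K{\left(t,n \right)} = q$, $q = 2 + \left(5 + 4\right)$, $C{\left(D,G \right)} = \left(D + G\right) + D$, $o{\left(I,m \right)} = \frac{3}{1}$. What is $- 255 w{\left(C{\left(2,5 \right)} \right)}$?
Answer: $-2805$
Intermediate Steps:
$o{\left(I,m \right)} = 3$ ($o{\left(I,m \right)} = 3 \cdot 1 = 3$)
$C{\left(D,G \right)} = G + 2 D$
$q = 11$ ($q = 2 + 9 = 11$)
$K{\left(t,n \right)} = 11$
$w{\left(b \right)} = 11$
$- 255 w{\left(C{\left(2,5 \right)} \right)} = \left(-255\right) 11 = -2805$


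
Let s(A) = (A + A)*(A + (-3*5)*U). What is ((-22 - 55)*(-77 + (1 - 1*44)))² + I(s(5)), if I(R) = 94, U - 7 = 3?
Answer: 85377694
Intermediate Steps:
U = 10 (U = 7 + 3 = 10)
s(A) = 2*A*(-150 + A) (s(A) = (A + A)*(A - 3*5*10) = (2*A)*(A - 15*10) = (2*A)*(A - 150) = (2*A)*(-150 + A) = 2*A*(-150 + A))
((-22 - 55)*(-77 + (1 - 1*44)))² + I(s(5)) = ((-22 - 55)*(-77 + (1 - 1*44)))² + 94 = (-77*(-77 + (1 - 44)))² + 94 = (-77*(-77 - 43))² + 94 = (-77*(-120))² + 94 = 9240² + 94 = 85377600 + 94 = 85377694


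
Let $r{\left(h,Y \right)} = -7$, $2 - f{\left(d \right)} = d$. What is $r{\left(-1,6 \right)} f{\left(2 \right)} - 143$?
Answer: $-143$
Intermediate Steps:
$f{\left(d \right)} = 2 - d$
$r{\left(-1,6 \right)} f{\left(2 \right)} - 143 = - 7 \left(2 - 2\right) - 143 = \left(-7\right) 0 - 143 = 0 - 143 = -143$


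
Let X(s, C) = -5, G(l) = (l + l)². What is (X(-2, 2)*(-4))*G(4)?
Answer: 1280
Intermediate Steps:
G(l) = 4*l² (G(l) = (2*l)² = 4*l²)
(X(-2, 2)*(-4))*G(4) = (-5*(-4))*(4*4²) = 20*(4*16) = 20*64 = 1280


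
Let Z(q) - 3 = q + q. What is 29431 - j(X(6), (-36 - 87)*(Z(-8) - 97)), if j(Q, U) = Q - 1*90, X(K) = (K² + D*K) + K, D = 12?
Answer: 29407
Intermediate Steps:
Z(q) = 3 + 2*q (Z(q) = 3 + (q + q) = 3 + 2*q)
X(K) = K² + 13*K (X(K) = (K² + 12*K) + K = K² + 13*K)
j(Q, U) = -90 + Q (j(Q, U) = Q - 90 = -90 + Q)
29431 - j(X(6), (-36 - 87)*(Z(-8) - 97)) = 29431 - (-90 + 6*(13 + 6)) = 29431 - (-90 + 6*19) = 29431 - (-90 + 114) = 29431 - 1*24 = 29431 - 24 = 29407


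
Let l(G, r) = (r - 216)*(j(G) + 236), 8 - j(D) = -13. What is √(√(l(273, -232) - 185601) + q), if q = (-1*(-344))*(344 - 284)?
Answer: √(20640 + I*√300737) ≈ 143.68 + 1.908*I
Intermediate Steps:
j(D) = 21 (j(D) = 8 - 1*(-13) = 8 + 13 = 21)
q = 20640 (q = 344*60 = 20640)
l(G, r) = -55512 + 257*r (l(G, r) = (r - 216)*(21 + 236) = (-216 + r)*257 = -55512 + 257*r)
√(√(l(273, -232) - 185601) + q) = √(√((-55512 + 257*(-232)) - 185601) + 20640) = √(√((-55512 - 59624) - 185601) + 20640) = √(√(-115136 - 185601) + 20640) = √(√(-300737) + 20640) = √(I*√300737 + 20640) = √(20640 + I*√300737)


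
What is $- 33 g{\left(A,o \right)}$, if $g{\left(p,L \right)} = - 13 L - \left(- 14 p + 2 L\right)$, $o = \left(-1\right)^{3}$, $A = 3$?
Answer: $-1881$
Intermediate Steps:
$o = -1$
$g{\left(p,L \right)} = - 15 L + 14 p$ ($g{\left(p,L \right)} = - 13 L - \left(- 14 p + 2 L\right) = - 15 L + 14 p$)
$- 33 g{\left(A,o \right)} = - 33 \left(\left(-15\right) \left(-1\right) + 14 \cdot 3\right) = - 33 \left(15 + 42\right) = \left(-33\right) 57 = -1881$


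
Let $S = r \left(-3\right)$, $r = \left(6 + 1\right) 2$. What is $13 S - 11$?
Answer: $-557$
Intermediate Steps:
$r = 14$ ($r = 7 \cdot 2 = 14$)
$S = -42$ ($S = 14 \left(-3\right) = -42$)
$13 S - 11 = 13 \left(-42\right) - 11 = -546 - 11 = -557$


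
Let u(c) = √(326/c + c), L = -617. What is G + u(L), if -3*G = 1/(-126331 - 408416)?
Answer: 1/1604241 + 3*I*√26120695/617 ≈ 6.2335e-7 + 24.85*I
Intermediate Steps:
G = 1/1604241 (G = -1/(3*(-126331 - 408416)) = -⅓/(-534747) = -⅓*(-1/534747) = 1/1604241 ≈ 6.2335e-7)
u(c) = √(c + 326/c)
G + u(L) = 1/1604241 + √(-617 + 326/(-617)) = 1/1604241 + √(-617 + 326*(-1/617)) = 1/1604241 + √(-617 - 326/617) = 1/1604241 + √(-381015/617) = 1/1604241 + 3*I*√26120695/617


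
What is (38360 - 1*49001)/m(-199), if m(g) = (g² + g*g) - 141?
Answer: -10641/79061 ≈ -0.13459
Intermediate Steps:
m(g) = -141 + 2*g² (m(g) = (g² + g²) - 141 = 2*g² - 141 = -141 + 2*g²)
(38360 - 1*49001)/m(-199) = (38360 - 1*49001)/(-141 + 2*(-199)²) = (38360 - 49001)/(-141 + 2*39601) = -10641/(-141 + 79202) = -10641/79061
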